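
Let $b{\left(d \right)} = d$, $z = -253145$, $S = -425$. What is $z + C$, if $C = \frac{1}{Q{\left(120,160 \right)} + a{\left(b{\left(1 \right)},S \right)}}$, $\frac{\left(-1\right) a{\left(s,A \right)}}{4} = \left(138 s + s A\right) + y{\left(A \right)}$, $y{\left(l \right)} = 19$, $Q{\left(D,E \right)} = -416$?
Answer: $- \frac{166063119}{656} \approx -2.5315 \cdot 10^{5}$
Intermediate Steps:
$a{\left(s,A \right)} = -76 - 552 s - 4 A s$ ($a{\left(s,A \right)} = - 4 \left(\left(138 s + s A\right) + 19\right) = - 4 \left(\left(138 s + A s\right) + 19\right) = - 4 \left(19 + 138 s + A s\right) = -76 - 552 s - 4 A s$)
$C = \frac{1}{656}$ ($C = \frac{1}{-416 - \left(628 - 1700\right)} = \frac{1}{-416 - -1072} = \frac{1}{-416 + 1072} = \frac{1}{656} \approx 0.0015244$)
$z + C = -253145 + \frac{1}{656} = - \frac{166063119}{656}$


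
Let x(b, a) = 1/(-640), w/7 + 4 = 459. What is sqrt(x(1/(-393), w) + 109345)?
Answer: sqrt(699807990)/80 ≈ 330.67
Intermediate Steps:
w = 3185 (w = -28 + 7*459 = -28 + 3213 = 3185)
x(b, a) = -1/640
sqrt(x(1/(-393), w) + 109345) = sqrt(-1/640 + 109345) = sqrt(69980799/640) = sqrt(699807990)/80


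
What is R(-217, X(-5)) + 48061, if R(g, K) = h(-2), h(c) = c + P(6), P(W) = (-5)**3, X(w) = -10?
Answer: 47934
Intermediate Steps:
P(W) = -125
h(c) = -125 + c (h(c) = c - 125 = -125 + c)
R(g, K) = -127 (R(g, K) = -125 - 2 = -127)
R(-217, X(-5)) + 48061 = -127 + 48061 = 47934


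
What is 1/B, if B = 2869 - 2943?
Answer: -1/74 ≈ -0.013514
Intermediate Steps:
B = -74
1/B = 1/(-74) = -1/74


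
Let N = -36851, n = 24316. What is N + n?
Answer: -12535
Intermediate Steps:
N + n = -36851 + 24316 = -12535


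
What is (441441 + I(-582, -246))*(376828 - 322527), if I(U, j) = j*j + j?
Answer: 27243409011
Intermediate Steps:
I(U, j) = j + j**2 (I(U, j) = j**2 + j = j + j**2)
(441441 + I(-582, -246))*(376828 - 322527) = (441441 - 246*(1 - 246))*(376828 - 322527) = (441441 - 246*(-245))*54301 = (441441 + 60270)*54301 = 501711*54301 = 27243409011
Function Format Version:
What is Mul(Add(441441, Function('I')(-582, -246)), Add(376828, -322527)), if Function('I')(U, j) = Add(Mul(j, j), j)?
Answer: 27243409011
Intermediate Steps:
Function('I')(U, j) = Add(j, Pow(j, 2)) (Function('I')(U, j) = Add(Pow(j, 2), j) = Add(j, Pow(j, 2)))
Mul(Add(441441, Function('I')(-582, -246)), Add(376828, -322527)) = Mul(Add(441441, Mul(-246, Add(1, -246))), Add(376828, -322527)) = Mul(Add(441441, Mul(-246, -245)), 54301) = Mul(Add(441441, 60270), 54301) = Mul(501711, 54301) = 27243409011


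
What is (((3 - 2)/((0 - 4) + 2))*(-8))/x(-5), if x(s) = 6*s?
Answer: -2/15 ≈ -0.13333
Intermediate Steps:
(((3 - 2)/((0 - 4) + 2))*(-8))/x(-5) = (((3 - 2)/((0 - 4) + 2))*(-8))/((6*(-5))) = ((1/(-4 + 2))*(-8))/(-30) = ((1/(-2))*(-8))*(-1/30) = ((1*(-1/2))*(-8))*(-1/30) = -1/2*(-8)*(-1/30) = 4*(-1/30) = -2/15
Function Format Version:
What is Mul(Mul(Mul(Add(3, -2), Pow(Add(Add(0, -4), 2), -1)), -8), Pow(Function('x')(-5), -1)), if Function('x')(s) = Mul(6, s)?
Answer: Rational(-2, 15) ≈ -0.13333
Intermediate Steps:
Mul(Mul(Mul(Add(3, -2), Pow(Add(Add(0, -4), 2), -1)), -8), Pow(Function('x')(-5), -1)) = Mul(Mul(Mul(Add(3, -2), Pow(Add(Add(0, -4), 2), -1)), -8), Pow(Mul(6, -5), -1)) = Mul(Mul(Mul(1, Pow(Add(-4, 2), -1)), -8), Pow(-30, -1)) = Mul(Mul(Mul(1, Pow(-2, -1)), -8), Rational(-1, 30)) = Mul(Mul(Mul(1, Rational(-1, 2)), -8), Rational(-1, 30)) = Mul(Mul(Rational(-1, 2), -8), Rational(-1, 30)) = Mul(4, Rational(-1, 30)) = Rational(-2, 15)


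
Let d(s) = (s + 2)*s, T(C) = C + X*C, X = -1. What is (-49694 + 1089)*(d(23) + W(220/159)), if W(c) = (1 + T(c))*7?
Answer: -28288110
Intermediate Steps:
T(C) = 0 (T(C) = C - C = 0)
d(s) = s*(2 + s) (d(s) = (2 + s)*s = s*(2 + s))
W(c) = 7 (W(c) = (1 + 0)*7 = 1*7 = 7)
(-49694 + 1089)*(d(23) + W(220/159)) = (-49694 + 1089)*(23*(2 + 23) + 7) = -48605*(23*25 + 7) = -48605*(575 + 7) = -48605*582 = -28288110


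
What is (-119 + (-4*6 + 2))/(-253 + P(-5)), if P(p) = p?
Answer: 47/86 ≈ 0.54651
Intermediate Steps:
(-119 + (-4*6 + 2))/(-253 + P(-5)) = (-119 + (-4*6 + 2))/(-253 - 5) = (-119 + (-24 + 2))/(-258) = (-119 - 22)*(-1/258) = -141*(-1/258) = 47/86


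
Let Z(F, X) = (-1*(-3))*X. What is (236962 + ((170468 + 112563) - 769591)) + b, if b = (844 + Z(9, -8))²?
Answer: 422802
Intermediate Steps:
Z(F, X) = 3*X
b = 672400 (b = (844 + 3*(-8))² = (844 - 24)² = 820² = 672400)
(236962 + ((170468 + 112563) - 769591)) + b = (236962 + ((170468 + 112563) - 769591)) + 672400 = (236962 + (283031 - 769591)) + 672400 = (236962 - 486560) + 672400 = -249598 + 672400 = 422802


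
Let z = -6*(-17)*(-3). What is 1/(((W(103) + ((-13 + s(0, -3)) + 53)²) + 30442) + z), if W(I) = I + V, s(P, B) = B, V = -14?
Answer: 1/31594 ≈ 3.1652e-5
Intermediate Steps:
W(I) = -14 + I (W(I) = I - 14 = -14 + I)
z = -306 (z = 102*(-3) = -306)
1/(((W(103) + ((-13 + s(0, -3)) + 53)²) + 30442) + z) = 1/((((-14 + 103) + ((-13 - 3) + 53)²) + 30442) - 306) = 1/(((89 + (-16 + 53)²) + 30442) - 306) = 1/(((89 + 37²) + 30442) - 306) = 1/(((89 + 1369) + 30442) - 306) = 1/((1458 + 30442) - 306) = 1/(31900 - 306) = 1/31594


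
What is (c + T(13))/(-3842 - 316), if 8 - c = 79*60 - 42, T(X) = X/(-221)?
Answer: 2953/2618 ≈ 1.1280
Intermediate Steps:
T(X) = -X/221 (T(X) = X*(-1/221) = -X/221)
c = -4690 (c = 8 - (79*60 - 42) = 8 - (4740 - 42) = 8 - 1*4698 = 8 - 4698 = -4690)
(c + T(13))/(-3842 - 316) = (-4690 - 1/221*13)/(-3842 - 316) = (-4690 - 1/17)/(-4158) = -79731/17*(-1/4158) = 2953/2618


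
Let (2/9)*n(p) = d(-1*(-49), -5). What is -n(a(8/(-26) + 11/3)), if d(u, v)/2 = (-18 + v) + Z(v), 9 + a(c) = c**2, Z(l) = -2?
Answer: 225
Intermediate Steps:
a(c) = -9 + c**2
d(u, v) = -40 + 2*v (d(u, v) = 2*((-18 + v) - 2) = 2*(-20 + v) = -40 + 2*v)
n(p) = -225 (n(p) = 9*(-40 + 2*(-5))/2 = 9*(-40 - 10)/2 = (9/2)*(-50) = -225)
-n(a(8/(-26) + 11/3)) = -1*(-225) = 225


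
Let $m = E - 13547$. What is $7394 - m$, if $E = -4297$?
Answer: $25238$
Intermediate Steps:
$m = -17844$ ($m = -4297 - 13547 = -17844$)
$7394 - m = 7394 - -17844 = 7394 + 17844 = 25238$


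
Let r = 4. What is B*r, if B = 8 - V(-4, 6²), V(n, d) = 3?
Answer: 20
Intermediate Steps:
B = 5 (B = 8 - 1*3 = 8 - 3 = 5)
B*r = 5*4 = 20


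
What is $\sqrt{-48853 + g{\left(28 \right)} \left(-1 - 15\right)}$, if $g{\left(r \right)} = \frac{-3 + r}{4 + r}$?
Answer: $\frac{3 i \sqrt{21718}}{2} \approx 221.06 i$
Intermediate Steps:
$g{\left(r \right)} = \frac{-3 + r}{4 + r}$
$\sqrt{-48853 + g{\left(28 \right)} \left(-1 - 15\right)} = \sqrt{-48853 + \frac{-3 + 28}{4 + 28} \left(-1 - 15\right)} = \sqrt{-48853 + \frac{1}{32} \cdot 25 \left(-1 - 15\right)} = \sqrt{-48853 + \frac{1}{32} \cdot 25 \left(-16\right)} = \sqrt{-48853 + \frac{25}{32} \left(-16\right)} = \sqrt{-48853 - \frac{25}{2}} = \sqrt{- \frac{97731}{2}} = \frac{3 i \sqrt{21718}}{2}$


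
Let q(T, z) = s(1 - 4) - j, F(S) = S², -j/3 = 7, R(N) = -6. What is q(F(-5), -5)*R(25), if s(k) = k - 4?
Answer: -84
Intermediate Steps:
j = -21 (j = -3*7 = -21)
s(k) = -4 + k
q(T, z) = 14 (q(T, z) = (-4 + (1 - 4)) - 1*(-21) = (-4 - 3) + 21 = -7 + 21 = 14)
q(F(-5), -5)*R(25) = 14*(-6) = -84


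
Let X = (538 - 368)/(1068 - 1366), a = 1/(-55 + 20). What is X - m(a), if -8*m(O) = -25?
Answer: -4405/1192 ≈ -3.6955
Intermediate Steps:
a = -1/35 (a = 1/(-35) = -1/35 ≈ -0.028571)
X = -85/149 (X = 170/(-298) = 170*(-1/298) = -85/149 ≈ -0.57047)
m(O) = 25/8 (m(O) = -1/8*(-25) = 25/8)
X - m(a) = -85/149 - 1*25/8 = -85/149 - 25/8 = -4405/1192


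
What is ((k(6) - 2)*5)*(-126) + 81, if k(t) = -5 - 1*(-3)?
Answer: 2601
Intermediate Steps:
k(t) = -2 (k(t) = -5 + 3 = -2)
((k(6) - 2)*5)*(-126) + 81 = ((-2 - 2)*5)*(-126) + 81 = -4*5*(-126) + 81 = -20*(-126) + 81 = 2520 + 81 = 2601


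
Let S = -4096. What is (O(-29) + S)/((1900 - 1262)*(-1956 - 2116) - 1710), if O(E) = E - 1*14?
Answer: 4139/2599646 ≈ 0.0015921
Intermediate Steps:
O(E) = -14 + E (O(E) = E - 14 = -14 + E)
(O(-29) + S)/((1900 - 1262)*(-1956 - 2116) - 1710) = ((-14 - 29) - 4096)/((1900 - 1262)*(-1956 - 2116) - 1710) = (-43 - 4096)/(638*(-4072) - 1710) = -4139/(-2597936 - 1710) = -4139/(-2599646) = -4139*(-1/2599646) = 4139/2599646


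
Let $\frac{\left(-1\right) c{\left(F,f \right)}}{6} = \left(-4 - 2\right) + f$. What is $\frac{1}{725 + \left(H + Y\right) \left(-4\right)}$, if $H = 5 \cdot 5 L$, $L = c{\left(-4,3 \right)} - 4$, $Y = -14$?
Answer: $- \frac{1}{619} \approx -0.0016155$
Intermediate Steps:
$c{\left(F,f \right)} = 36 - 6 f$ ($c{\left(F,f \right)} = - 6 \left(\left(-4 - 2\right) + f\right) = - 6 \left(-6 + f\right) = 36 - 6 f$)
$L = 14$ ($L = \left(36 - 18\right) - 4 = 18 - 4 = 14$)
$H = 350$ ($H = 5 \cdot 5 \cdot 14 = 25 \cdot 14 = 350$)
$\frac{1}{725 + \left(H + Y\right) \left(-4\right)} = \frac{1}{725 + \left(350 - 14\right) \left(-4\right)} = \frac{1}{725 + 336 \left(-4\right)} = \frac{1}{725 - 1344} = \frac{1}{-619} = - \frac{1}{619}$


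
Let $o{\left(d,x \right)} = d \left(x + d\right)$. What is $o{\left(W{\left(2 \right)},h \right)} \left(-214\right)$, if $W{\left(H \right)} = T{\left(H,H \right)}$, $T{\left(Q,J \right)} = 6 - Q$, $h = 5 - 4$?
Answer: $-4280$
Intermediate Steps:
$h = 1$
$W{\left(H \right)} = 6 - H$
$o{\left(d,x \right)} = d \left(d + x\right)$
$o{\left(W{\left(2 \right)},h \right)} \left(-214\right) = \left(6 - 2\right) \left(\left(6 - 2\right) + 1\right) \left(-214\right) = 4 \left(4 + 1\right) \left(-214\right) = 4 \cdot 5 \left(-214\right) = 20 \left(-214\right) = -4280$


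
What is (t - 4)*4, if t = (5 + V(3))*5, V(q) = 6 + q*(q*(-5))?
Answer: -696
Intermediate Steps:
V(q) = 6 - 5*q² (V(q) = 6 + q*(-5*q) = 6 - 5*q²)
t = -170 (t = (5 + (6 - 5*3²))*5 = (5 + (6 - 5*9))*5 = (5 + (6 - 45))*5 = (5 - 39)*5 = -34*5 = -170)
(t - 4)*4 = (-170 - 4)*4 = -174*4 = -696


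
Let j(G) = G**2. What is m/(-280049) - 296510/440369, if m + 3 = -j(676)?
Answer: 118202056261/123324898081 ≈ 0.95846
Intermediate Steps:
m = -456979 (m = -3 - 1*676**2 = -3 - 1*456976 = -3 - 456976 = -456979)
m/(-280049) - 296510/440369 = -456979/(-280049) - 296510/440369 = -456979*(-1/280049) - 296510*1/440369 = 456979/280049 - 296510/440369 = 118202056261/123324898081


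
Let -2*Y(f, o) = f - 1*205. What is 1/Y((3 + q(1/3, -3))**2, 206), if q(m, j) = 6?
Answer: 1/62 ≈ 0.016129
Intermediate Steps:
Y(f, o) = 205/2 - f/2 (Y(f, o) = -(f - 1*205)/2 = -(f - 205)/2 = -(-205 + f)/2 = 205/2 - f/2)
1/Y((3 + q(1/3, -3))**2, 206) = 1/(205/2 - (3 + 6)**2/2) = 1/(205/2 - 1/2*9**2) = 1/(205/2 - 1/2*81) = 1/(205/2 - 81/2) = 1/62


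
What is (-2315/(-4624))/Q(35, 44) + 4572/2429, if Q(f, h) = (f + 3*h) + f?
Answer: 4276090591/2268802592 ≈ 1.8847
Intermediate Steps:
Q(f, h) = 2*f + 3*h
(-2315/(-4624))/Q(35, 44) + 4572/2429 = (-2315/(-4624))/(2*35 + 3*44) + 4572/2429 = (-2315*(-1/4624))/(70 + 132) + 4572*(1/2429) = (2315/4624)/202 + 4572/2429 = (2315/4624)*(1/202) + 4572/2429 = 2315/934048 + 4572/2429 = 4276090591/2268802592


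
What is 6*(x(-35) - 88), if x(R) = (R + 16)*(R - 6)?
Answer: 4146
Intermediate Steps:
x(R) = (-6 + R)*(16 + R) (x(R) = (16 + R)*(-6 + R) = (-6 + R)*(16 + R))
6*(x(-35) - 88) = 6*((-96 + (-35)² + 10*(-35)) - 88) = 6*((-96 + 1225 - 350) - 88) = 6*(779 - 88) = 6*691 = 4146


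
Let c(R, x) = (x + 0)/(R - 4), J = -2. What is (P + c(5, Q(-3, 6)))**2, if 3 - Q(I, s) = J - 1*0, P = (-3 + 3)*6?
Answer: 25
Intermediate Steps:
P = 0 (P = 0*6 = 0)
Q(I, s) = 5 (Q(I, s) = 3 - (-2 - 1*0) = 3 - (-2 + 0) = 3 - 1*(-2) = 3 + 2 = 5)
c(R, x) = x/(-4 + R)
(P + c(5, Q(-3, 6)))**2 = (0 + 5/(-4 + 5))**2 = (0 + 5/1)**2 = (0 + 5*1)**2 = (0 + 5)**2 = 5**2 = 25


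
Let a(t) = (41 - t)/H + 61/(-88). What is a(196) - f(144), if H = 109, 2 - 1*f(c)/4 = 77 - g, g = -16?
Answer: 3471199/9592 ≈ 361.88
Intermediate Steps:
f(c) = -364 (f(c) = 8 - 4*(77 - 1*(-16)) = 8 - 4*(77 + 16) = 8 - 4*93 = 8 - 372 = -364)
a(t) = -3041/9592 - t/109 (a(t) = (41 - t)/109 + 61/(-88) = (41 - t)*(1/109) + 61*(-1/88) = (41/109 - t/109) - 61/88 = -3041/9592 - t/109)
a(196) - f(144) = (-3041/9592 - 1/109*196) - 1*(-364) = (-3041/9592 - 196/109) + 364 = -20289/9592 + 364 = 3471199/9592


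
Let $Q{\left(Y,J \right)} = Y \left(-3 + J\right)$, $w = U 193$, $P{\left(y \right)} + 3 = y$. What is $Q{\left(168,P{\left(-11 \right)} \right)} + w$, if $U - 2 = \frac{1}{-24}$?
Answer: $- \frac{59473}{24} \approx -2478.0$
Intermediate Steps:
$U = \frac{47}{24}$ ($U = 2 + \frac{1}{-24} = 2 - \frac{1}{24} = \frac{47}{24} \approx 1.9583$)
$P{\left(y \right)} = -3 + y$
$w = \frac{9071}{24}$ ($w = \frac{47}{24} \cdot 193 = \frac{9071}{24} \approx 377.96$)
$Q{\left(168,P{\left(-11 \right)} \right)} + w = 168 \left(-3 - 14\right) + \frac{9071}{24} = 168 \left(-17\right) + \frac{9071}{24} = -2856 + \frac{9071}{24} = - \frac{59473}{24}$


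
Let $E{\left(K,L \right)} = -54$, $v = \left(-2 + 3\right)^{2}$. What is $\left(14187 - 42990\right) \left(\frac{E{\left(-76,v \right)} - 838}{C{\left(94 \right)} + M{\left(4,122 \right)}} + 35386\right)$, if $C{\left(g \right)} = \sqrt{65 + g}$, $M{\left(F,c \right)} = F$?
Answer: $- \frac{145851652098}{143} + \frac{25692276 \sqrt{159}}{143} \approx -1.0177 \cdot 10^{9}$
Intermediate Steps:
$v = 1$ ($v = 1^{2} = 1$)
$\left(14187 - 42990\right) \left(\frac{E{\left(-76,v \right)} - 838}{C{\left(94 \right)} + M{\left(4,122 \right)}} + 35386\right) = \left(14187 - 42990\right) \left(\frac{-54 - 838}{\sqrt{65 + 94} + 4} + 35386\right) = - 28803 \left(- \frac{892}{\sqrt{159} + 4} + 35386\right) = - 28803 \left(- \frac{892}{4 + \sqrt{159}} + 35386\right) = - 28803 \left(35386 - \frac{892}{4 + \sqrt{159}}\right) = -1019222958 + \frac{25692276}{4 + \sqrt{159}}$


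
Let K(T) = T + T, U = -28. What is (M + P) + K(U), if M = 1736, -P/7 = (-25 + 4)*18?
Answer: 4326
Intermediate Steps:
P = 2646 (P = -7*(-25 + 4)*18 = -(-147)*18 = -7*(-378) = 2646)
K(T) = 2*T
(M + P) + K(U) = (1736 + 2646) + 2*(-28) = 4382 - 56 = 4326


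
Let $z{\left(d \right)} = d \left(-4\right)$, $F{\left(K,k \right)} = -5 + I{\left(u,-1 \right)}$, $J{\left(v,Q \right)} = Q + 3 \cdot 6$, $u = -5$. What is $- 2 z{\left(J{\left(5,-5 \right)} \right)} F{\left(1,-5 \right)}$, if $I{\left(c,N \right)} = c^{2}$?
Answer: $2080$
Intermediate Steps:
$J{\left(v,Q \right)} = 18 + Q$ ($J{\left(v,Q \right)} = Q + 18 = 18 + Q$)
$F{\left(K,k \right)} = 20$ ($F{\left(K,k \right)} = -5 + \left(-5\right)^{2} = -5 + 25 = 20$)
$z{\left(d \right)} = - 4 d$
$- 2 z{\left(J{\left(5,-5 \right)} \right)} F{\left(1,-5 \right)} = - 2 \left(- 4 \left(18 - 5\right)\right) 20 = - 2 \left(\left(-4\right) 13\right) 20 = \left(-2\right) \left(-52\right) 20 = 104 \cdot 20 = 2080$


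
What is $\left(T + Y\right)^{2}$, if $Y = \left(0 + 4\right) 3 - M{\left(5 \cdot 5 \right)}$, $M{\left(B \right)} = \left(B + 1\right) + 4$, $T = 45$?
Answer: $729$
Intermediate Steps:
$M{\left(B \right)} = 5 + B$ ($M{\left(B \right)} = \left(1 + B\right) + 4 = 5 + B$)
$Y = -18$ ($Y = \left(0 + 4\right) 3 - \left(5 + 5 \cdot 5\right) = 4 \cdot 3 - \left(5 + 25\right) = 12 - 30 = -18$)
$\left(T + Y\right)^{2} = \left(45 - 18\right)^{2} = 27^{2} = 729$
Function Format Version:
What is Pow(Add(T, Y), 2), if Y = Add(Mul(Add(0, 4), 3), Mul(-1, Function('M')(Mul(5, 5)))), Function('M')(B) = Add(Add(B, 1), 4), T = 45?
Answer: 729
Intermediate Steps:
Function('M')(B) = Add(5, B) (Function('M')(B) = Add(Add(1, B), 4) = Add(5, B))
Y = -18 (Y = Add(Mul(Add(0, 4), 3), Mul(-1, Add(5, Mul(5, 5)))) = Add(Mul(4, 3), Mul(-1, Add(5, 25))) = Add(12, Mul(-1, 30)) = Add(12, -30) = -18)
Pow(Add(T, Y), 2) = Pow(Add(45, -18), 2) = Pow(27, 2) = 729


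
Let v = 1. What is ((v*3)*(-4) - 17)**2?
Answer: 841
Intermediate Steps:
((v*3)*(-4) - 17)**2 = ((1*3)*(-4) - 17)**2 = (3*(-4) - 17)**2 = (-12 - 17)**2 = (-29)**2 = 841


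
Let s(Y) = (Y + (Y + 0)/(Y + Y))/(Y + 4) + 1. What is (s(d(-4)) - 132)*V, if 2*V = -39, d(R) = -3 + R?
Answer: 10049/4 ≈ 2512.3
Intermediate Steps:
V = -39/2 (V = (½)*(-39) = -39/2 ≈ -19.500)
s(Y) = 1 + (½ + Y)/(4 + Y) (s(Y) = (Y + Y/((2*Y)))/(4 + Y) + 1 = (Y + Y*(1/(2*Y)))/(4 + Y) + 1 = (Y + ½)/(4 + Y) + 1 = (½ + Y)/(4 + Y) + 1 = 1 + (½ + Y)/(4 + Y))
(s(d(-4)) - 132)*V = ((9 + 4*(-3 - 4))/(2*(4 + (-3 - 4))) - 132)*(-39/2) = ((9 + 4*(-7))/(2*(4 - 7)) - 132)*(-39/2) = ((½)*(9 - 28)/(-3) - 132)*(-39/2) = ((½)*(-⅓)*(-19) - 132)*(-39/2) = (19/6 - 132)*(-39/2) = -773/6*(-39/2) = 10049/4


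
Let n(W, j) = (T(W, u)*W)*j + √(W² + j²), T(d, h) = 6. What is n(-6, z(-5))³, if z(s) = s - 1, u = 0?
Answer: 10124352 + 840240*√2 ≈ 1.1313e+7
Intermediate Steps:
z(s) = -1 + s
n(W, j) = √(W² + j²) + 6*W*j (n(W, j) = (6*W)*j + √(W² + j²) = 6*W*j + √(W² + j²) = √(W² + j²) + 6*W*j)
n(-6, z(-5))³ = (√((-6)² + (-1 - 5)²) + 6*(-6)*(-1 - 5))³ = (√(36 + (-6)²) + 6*(-6)*(-6))³ = (√(36 + 36) + 216)³ = (√72 + 216)³ = (6*√2 + 216)³ = (216 + 6*√2)³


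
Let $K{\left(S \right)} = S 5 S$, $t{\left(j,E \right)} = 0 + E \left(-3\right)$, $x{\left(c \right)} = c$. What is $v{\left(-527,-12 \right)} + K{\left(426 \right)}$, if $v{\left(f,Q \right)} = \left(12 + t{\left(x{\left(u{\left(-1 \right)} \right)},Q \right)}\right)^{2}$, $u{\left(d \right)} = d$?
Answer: $909684$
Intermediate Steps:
$t{\left(j,E \right)} = - 3 E$ ($t{\left(j,E \right)} = 0 - 3 E = - 3 E$)
$K{\left(S \right)} = 5 S^{2}$ ($K{\left(S \right)} = 5 S S = 5 S^{2}$)
$v{\left(f,Q \right)} = \left(12 - 3 Q\right)^{2}$
$v{\left(-527,-12 \right)} + K{\left(426 \right)} = 9 \left(-4 - 12\right)^{2} + 5 \cdot 426^{2} = 9 \left(-16\right)^{2} + 5 \cdot 181476 = 9 \cdot 256 + 907380 = 2304 + 907380 = 909684$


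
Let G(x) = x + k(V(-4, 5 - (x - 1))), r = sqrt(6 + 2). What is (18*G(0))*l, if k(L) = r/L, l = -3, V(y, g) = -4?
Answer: 27*sqrt(2) ≈ 38.184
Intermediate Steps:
r = 2*sqrt(2) (r = sqrt(8) = 2*sqrt(2) ≈ 2.8284)
k(L) = 2*sqrt(2)/L (k(L) = (2*sqrt(2))/L = 2*sqrt(2)/L)
G(x) = x - sqrt(2)/2 (G(x) = x + 2*sqrt(2)/(-4) = x + 2*sqrt(2)*(-1/4) = x - sqrt(2)/2)
(18*G(0))*l = (18*(0 - sqrt(2)/2))*(-3) = (18*(-sqrt(2)/2))*(-3) = -9*sqrt(2)*(-3) = 27*sqrt(2)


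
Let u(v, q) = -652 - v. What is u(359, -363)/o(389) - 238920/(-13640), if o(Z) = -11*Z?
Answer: 2354838/132649 ≈ 17.752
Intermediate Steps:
u(359, -363)/o(389) - 238920/(-13640) = (-652 - 1*359)/((-11*389)) - 238920/(-13640) = (-652 - 359)/(-4279) - 238920*(-1/13640) = -1011*(-1/4279) + 543/31 = 1011/4279 + 543/31 = 2354838/132649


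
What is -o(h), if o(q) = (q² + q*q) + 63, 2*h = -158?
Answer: -12545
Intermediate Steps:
h = -79 (h = (½)*(-158) = -79)
o(q) = 63 + 2*q² (o(q) = (q² + q²) + 63 = 2*q² + 63 = 63 + 2*q²)
-o(h) = -(63 + 2*(-79)²) = -(63 + 2*6241) = -(63 + 12482) = -1*12545 = -12545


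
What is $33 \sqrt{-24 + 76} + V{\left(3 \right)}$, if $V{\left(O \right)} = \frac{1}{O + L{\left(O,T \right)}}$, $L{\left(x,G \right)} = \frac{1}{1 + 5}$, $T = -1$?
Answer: $\frac{6}{19} + 66 \sqrt{13} \approx 238.28$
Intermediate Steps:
$L{\left(x,G \right)} = \frac{1}{6}$
$V{\left(O \right)} = \frac{1}{\frac{1}{6} + O}$ ($V{\left(O \right)} = \frac{1}{O + \frac{1}{6}} = \frac{1}{\frac{1}{6} + O}$)
$33 \sqrt{-24 + 76} + V{\left(3 \right)} = 33 \sqrt{-24 + 76} + \frac{6}{1 + 6 \cdot 3} = 33 \sqrt{52} + \frac{6}{1 + 18} = 33 \cdot 2 \sqrt{13} + \frac{6}{19} = 66 \sqrt{13} + 6 \cdot \frac{1}{19} = 66 \sqrt{13} + \frac{6}{19} = \frac{6}{19} + 66 \sqrt{13}$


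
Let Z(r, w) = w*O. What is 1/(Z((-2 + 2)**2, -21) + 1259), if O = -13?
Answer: 1/1532 ≈ 0.00065274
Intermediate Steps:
Z(r, w) = -13*w (Z(r, w) = w*(-13) = -13*w)
1/(Z((-2 + 2)**2, -21) + 1259) = 1/(-13*(-21) + 1259) = 1/(273 + 1259) = 1/1532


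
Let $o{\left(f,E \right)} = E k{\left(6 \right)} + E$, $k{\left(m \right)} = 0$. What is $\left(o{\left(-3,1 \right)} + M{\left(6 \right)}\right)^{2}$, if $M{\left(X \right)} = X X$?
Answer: $1369$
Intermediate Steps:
$M{\left(X \right)} = X^{2}$
$o{\left(f,E \right)} = E$ ($o{\left(f,E \right)} = E 0 + E = 0 + E = E$)
$\left(o{\left(-3,1 \right)} + M{\left(6 \right)}\right)^{2} = \left(1 + 6^{2}\right)^{2} = \left(1 + 36\right)^{2} = 37^{2} = 1369$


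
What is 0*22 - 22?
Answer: -22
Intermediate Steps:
0*22 - 22 = 0 - 22 = -22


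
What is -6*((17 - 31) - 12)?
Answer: 156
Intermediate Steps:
-6*((17 - 31) - 12) = -6*(-14 - 12) = -6*(-26) = 156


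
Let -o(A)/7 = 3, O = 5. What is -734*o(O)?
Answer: 15414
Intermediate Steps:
o(A) = -21 (o(A) = -7*3 = -21)
-734*o(O) = -734*(-21) = 15414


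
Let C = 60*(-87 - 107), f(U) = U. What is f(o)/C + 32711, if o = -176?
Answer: 47594527/1455 ≈ 32711.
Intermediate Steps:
C = -11640 (C = 60*(-194) = -11640)
f(o)/C + 32711 = -176/(-11640) + 32711 = -176*(-1/11640) + 32711 = 22/1455 + 32711 = 47594527/1455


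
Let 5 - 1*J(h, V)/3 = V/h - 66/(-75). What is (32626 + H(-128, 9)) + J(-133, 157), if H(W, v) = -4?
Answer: 108521022/3325 ≈ 32638.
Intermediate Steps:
J(h, V) = 309/25 - 3*V/h (J(h, V) = 15 - 3*(V/h - 66/(-75)) = 15 - 3*(V/h - 66*(-1/75)) = 15 - 3*(V/h + 22/25) = 15 - 3*(22/25 + V/h) = 15 + (-66/25 - 3*V/h) = 309/25 - 3*V/h)
(32626 + H(-128, 9)) + J(-133, 157) = (32626 - 4) + (309/25 - 3*157/(-133)) = 32622 + (309/25 - 3*157*(-1/133)) = 32622 + (309/25 + 471/133) = 32622 + 52872/3325 = 108521022/3325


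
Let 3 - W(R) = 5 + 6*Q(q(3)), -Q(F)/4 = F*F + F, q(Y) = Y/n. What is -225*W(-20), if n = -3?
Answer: 450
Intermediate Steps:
q(Y) = -Y/3 (q(Y) = Y/(-3) = Y*(-1/3) = -Y/3)
Q(F) = -4*F - 4*F**2 (Q(F) = -4*(F*F + F) = -4*(F**2 + F) = -4*(F + F**2) = -4*F - 4*F**2)
W(R) = -2 (W(R) = 3 - (5 + 6*(-4*(-1/3*3)*(1 - 1/3*3))) = 3 - (5 + 6*(-4*(-1)*(1 - 1))) = 3 - (5 + 6*(-4*(-1)*0)) = 3 - (5 + 6*0) = 3 - (5 + 0) = 3 - 1*5 = 3 - 5 = -2)
-225*W(-20) = -225*(-2) = 450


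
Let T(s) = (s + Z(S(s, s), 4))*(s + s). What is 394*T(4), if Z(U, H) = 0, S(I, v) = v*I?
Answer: 12608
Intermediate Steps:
S(I, v) = I*v
T(s) = 2*s**2 (T(s) = (s + 0)*(s + s) = s*(2*s) = 2*s**2)
394*T(4) = 394*(2*4**2) = 394*(2*16) = 394*32 = 12608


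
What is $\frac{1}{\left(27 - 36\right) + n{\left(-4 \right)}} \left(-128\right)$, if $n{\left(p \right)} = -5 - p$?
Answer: $\frac{64}{5} \approx 12.8$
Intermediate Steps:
$\frac{1}{\left(27 - 36\right) + n{\left(-4 \right)}} \left(-128\right) = \frac{1}{\left(27 - 36\right) - 1} \left(-128\right) = \frac{1}{\left(27 - 36\right) + \left(-5 + 4\right)} \left(-128\right) = \frac{1}{-9 - 1} \left(-128\right) = \frac{1}{-10} \left(-128\right) = \left(- \frac{1}{10}\right) \left(-128\right) = \frac{64}{5}$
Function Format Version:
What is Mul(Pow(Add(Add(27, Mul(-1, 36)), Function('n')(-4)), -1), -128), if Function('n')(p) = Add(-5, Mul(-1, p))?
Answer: Rational(64, 5) ≈ 12.800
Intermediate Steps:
Mul(Pow(Add(Add(27, Mul(-1, 36)), Function('n')(-4)), -1), -128) = Mul(Pow(Add(Add(27, Mul(-1, 36)), Add(-5, Mul(-1, -4))), -1), -128) = Mul(Pow(Add(Add(27, -36), Add(-5, 4)), -1), -128) = Mul(Pow(Add(-9, -1), -1), -128) = Mul(Pow(-10, -1), -128) = Mul(Rational(-1, 10), -128) = Rational(64, 5)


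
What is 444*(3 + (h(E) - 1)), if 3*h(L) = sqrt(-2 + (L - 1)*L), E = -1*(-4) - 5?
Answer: 888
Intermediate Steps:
E = -1 (E = 4 - 5 = -1)
h(L) = sqrt(-2 + L*(-1 + L))/3 (h(L) = sqrt(-2 + (L - 1)*L)/3 = sqrt(-2 + (-1 + L)*L)/3 = sqrt(-2 + L*(-1 + L))/3)
444*(3 + (h(E) - 1)) = 444*(3 + (sqrt(-2 + (-1)**2 - 1*(-1))/3 - 1)) = 444*(3 + (sqrt(-2 + 1 + 1)/3 - 1)) = 444*(3 + (sqrt(0)/3 - 1)) = 444*(3 + ((1/3)*0 - 1)) = 444*(3 + (0 - 1)) = 444*(3 - 1) = 444*2 = 888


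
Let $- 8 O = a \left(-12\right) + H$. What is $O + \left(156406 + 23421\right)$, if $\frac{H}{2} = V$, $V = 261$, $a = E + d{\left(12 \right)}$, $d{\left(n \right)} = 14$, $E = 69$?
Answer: $\frac{719545}{4} \approx 1.7989 \cdot 10^{5}$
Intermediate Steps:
$a = 83$ ($a = 69 + 14 = 83$)
$H = 522$ ($H = 2 \cdot 261 = 522$)
$O = \frac{237}{4}$ ($O = - \frac{83 \left(-12\right) + 522}{8} = - \frac{-996 + 522}{8} = \left(- \frac{1}{8}\right) \left(-474\right) = \frac{237}{4} \approx 59.25$)
$O + \left(156406 + 23421\right) = \frac{237}{4} + \left(156406 + 23421\right) = \frac{237}{4} + 179827 = \frac{719545}{4}$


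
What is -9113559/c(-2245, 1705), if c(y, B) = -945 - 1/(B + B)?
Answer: 31077236190/3222451 ≈ 9644.0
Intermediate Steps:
c(y, B) = -945 - 1/(2*B)
-9113559/c(-2245, 1705) = -9113559/(-945 - ½/1705) = -9113559/(-945 - ½*1/1705) = -9113559/(-945 - 1/3410) = -9113559/(-3222451/3410) = -9113559*(-3410/3222451) = 31077236190/3222451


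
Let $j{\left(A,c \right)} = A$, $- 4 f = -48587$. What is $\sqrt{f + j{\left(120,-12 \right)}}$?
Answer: $\frac{\sqrt{49067}}{2} \approx 110.76$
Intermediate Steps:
$f = \frac{48587}{4}$ ($f = \left(- \frac{1}{4}\right) \left(-48587\right) = \frac{48587}{4} \approx 12147.0$)
$\sqrt{f + j{\left(120,-12 \right)}} = \sqrt{\frac{48587}{4} + 120} = \sqrt{\frac{49067}{4}} = \frac{\sqrt{49067}}{2}$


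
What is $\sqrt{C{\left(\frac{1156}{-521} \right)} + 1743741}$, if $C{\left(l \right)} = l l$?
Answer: $\frac{\sqrt{473324137117}}{521} \approx 1320.5$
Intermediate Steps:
$C{\left(l \right)} = l^{2}$
$\sqrt{C{\left(\frac{1156}{-521} \right)} + 1743741} = \sqrt{\left(\frac{1156}{-521}\right)^{2} + 1743741} = \sqrt{\left(1156 \left(- \frac{1}{521}\right)\right)^{2} + 1743741} = \sqrt{\left(- \frac{1156}{521}\right)^{2} + 1743741} = \sqrt{\frac{1336336}{271441} + 1743741} = \sqrt{\frac{473324137117}{271441}} = \frac{\sqrt{473324137117}}{521}$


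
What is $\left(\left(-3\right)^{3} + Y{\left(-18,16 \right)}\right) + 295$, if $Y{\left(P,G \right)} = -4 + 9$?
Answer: $273$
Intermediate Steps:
$Y{\left(P,G \right)} = 5$
$\left(\left(-3\right)^{3} + Y{\left(-18,16 \right)}\right) + 295 = \left(\left(-3\right)^{3} + 5\right) + 295 = \left(-27 + 5\right) + 295 = -22 + 295 = 273$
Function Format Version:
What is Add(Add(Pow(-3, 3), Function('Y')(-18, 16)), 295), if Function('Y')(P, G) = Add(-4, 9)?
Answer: 273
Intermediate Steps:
Function('Y')(P, G) = 5
Add(Add(Pow(-3, 3), Function('Y')(-18, 16)), 295) = Add(Add(Pow(-3, 3), 5), 295) = Add(Add(-27, 5), 295) = Add(-22, 295) = 273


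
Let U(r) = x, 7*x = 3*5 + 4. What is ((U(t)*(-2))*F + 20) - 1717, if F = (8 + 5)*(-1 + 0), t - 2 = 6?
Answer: -11385/7 ≈ -1626.4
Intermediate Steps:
t = 8 (t = 2 + 6 = 8)
F = -13 (F = 13*(-1) = -13)
x = 19/7 (x = (3*5 + 4)/7 = (15 + 4)/7 = (⅐)*19 = 19/7 ≈ 2.7143)
U(r) = 19/7
((U(t)*(-2))*F + 20) - 1717 = (((19/7)*(-2))*(-13) + 20) - 1717 = (-38/7*(-13) + 20) - 1717 = (494/7 + 20) - 1717 = 634/7 - 1717 = -11385/7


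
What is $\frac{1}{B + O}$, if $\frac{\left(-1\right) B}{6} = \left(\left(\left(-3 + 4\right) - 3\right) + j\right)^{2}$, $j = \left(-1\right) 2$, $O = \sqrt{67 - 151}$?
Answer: $- \frac{8}{775} - \frac{i \sqrt{21}}{4650} \approx -0.010323 - 0.0009855 i$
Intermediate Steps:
$O = 2 i \sqrt{21}$ ($O = \sqrt{-84} = 2 i \sqrt{21} \approx 9.1651 i$)
$j = -2$
$B = -96$ ($B = - 6 \left(\left(\left(-3 + 4\right) - 3\right) - 2\right)^{2} = - 6 \left(\left(1 - 3\right) - 2\right)^{2} = - 6 \left(-2 - 2\right)^{2} = - 6 \left(-4\right)^{2} = \left(-6\right) 16 = -96$)
$\frac{1}{B + O} = \frac{1}{-96 + 2 i \sqrt{21}}$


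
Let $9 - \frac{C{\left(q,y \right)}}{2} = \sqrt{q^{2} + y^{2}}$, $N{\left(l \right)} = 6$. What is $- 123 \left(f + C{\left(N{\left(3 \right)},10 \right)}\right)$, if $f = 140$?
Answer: $-19434 + 492 \sqrt{34} \approx -16565.0$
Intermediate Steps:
$C{\left(q,y \right)} = 18 - 2 \sqrt{q^{2} + y^{2}}$
$- 123 \left(f + C{\left(N{\left(3 \right)},10 \right)}\right) = - 123 \left(140 + \left(18 - 2 \sqrt{6^{2} + 10^{2}}\right)\right) = - 123 \left(140 + \left(18 - 2 \sqrt{36 + 100}\right)\right) = - 123 \left(140 + \left(18 - 2 \sqrt{136}\right)\right) = - 123 \left(140 + \left(18 - 2 \cdot 2 \sqrt{34}\right)\right) = - 123 \left(140 + \left(18 - 4 \sqrt{34}\right)\right) = - 123 \left(158 - 4 \sqrt{34}\right) = -19434 + 492 \sqrt{34}$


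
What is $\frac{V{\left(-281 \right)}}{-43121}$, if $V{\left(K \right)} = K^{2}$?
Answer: $- \frac{78961}{43121} \approx -1.8312$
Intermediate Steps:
$\frac{V{\left(-281 \right)}}{-43121} = \frac{\left(-281\right)^{2}}{-43121} = 78961 \left(- \frac{1}{43121}\right) = - \frac{78961}{43121}$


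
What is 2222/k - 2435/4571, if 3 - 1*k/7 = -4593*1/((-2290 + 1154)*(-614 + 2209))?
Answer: 2615809423075/24825864357 ≈ 105.37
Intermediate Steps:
k = 38018169/1811920 (k = 21 - (-32151)/((-2290 + 1154)*(-614 + 2209)) = 21 - (-32151)/((-1136*1595)) = 21 - (-32151)/(-1811920) = 21 - (-32151)*(-1)/1811920 = 21 - 7*4593/1811920 = 21 - 32151/1811920 = 38018169/1811920 ≈ 20.982)
2222/k - 2435/4571 = 2222/(38018169/1811920) - 2435/4571 = 2222*(1811920/38018169) - 2435*1/4571 = 4026086240/38018169 - 2435/4571 = 2615809423075/24825864357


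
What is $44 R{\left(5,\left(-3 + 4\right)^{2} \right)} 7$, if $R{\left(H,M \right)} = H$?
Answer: $1540$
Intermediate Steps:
$44 R{\left(5,\left(-3 + 4\right)^{2} \right)} 7 = 44 \cdot 5 \cdot 7 = 220 \cdot 7 = 1540$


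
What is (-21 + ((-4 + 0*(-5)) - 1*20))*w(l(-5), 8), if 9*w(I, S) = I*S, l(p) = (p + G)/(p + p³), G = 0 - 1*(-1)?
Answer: -16/13 ≈ -1.2308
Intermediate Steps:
G = 1 (G = 0 + 1 = 1)
l(p) = (1 + p)/(p + p³) (l(p) = (p + 1)/(p + p³) = (1 + p)/(p + p³))
w(I, S) = I*S/9 (w(I, S) = (I*S)/9 = I*S/9)
(-21 + ((-4 + 0*(-5)) - 1*20))*w(l(-5), 8) = (-21 + ((-4 + 0*(-5)) - 1*20))*((⅑)*((1 - 5)/(-5 + (-5)³))*8) = (-21 + ((-4 + 0) - 20))*((⅑)*(-4/(-5 - 125))*8) = (-21 + (-4 - 20))*((⅑)*(-4/(-130))*8) = (-21 - 24)*((⅑)*(-1/130*(-4))*8) = -5*2*8/65 = -45*16/585 = -16/13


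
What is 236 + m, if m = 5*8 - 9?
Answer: 267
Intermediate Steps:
m = 31 (m = 40 - 9 = 31)
236 + m = 236 + 31 = 267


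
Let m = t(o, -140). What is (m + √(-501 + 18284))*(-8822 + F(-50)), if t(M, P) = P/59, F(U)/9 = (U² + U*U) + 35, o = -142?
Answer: -5109020/59 + 36493*√17783 ≈ 4.7799e+6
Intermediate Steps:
F(U) = 315 + 18*U² (F(U) = 9*((U² + U*U) + 35) = 9*((U² + U²) + 35) = 9*(2*U² + 35) = 9*(35 + 2*U²) = 315 + 18*U²)
t(M, P) = P/59 (t(M, P) = P*(1/59) = P/59)
m = -140/59 (m = (1/59)*(-140) = -140/59 ≈ -2.3729)
(m + √(-501 + 18284))*(-8822 + F(-50)) = (-140/59 + √(-501 + 18284))*(-8822 + (315 + 18*(-50)²)) = (-140/59 + √17783)*(-8822 + (315 + 18*2500)) = (-140/59 + √17783)*(-8822 + (315 + 45000)) = (-140/59 + √17783)*(-8822 + 45315) = (-140/59 + √17783)*36493 = -5109020/59 + 36493*√17783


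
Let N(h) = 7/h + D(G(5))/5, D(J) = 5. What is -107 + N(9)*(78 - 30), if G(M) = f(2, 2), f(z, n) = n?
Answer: -65/3 ≈ -21.667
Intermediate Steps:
G(M) = 2
N(h) = 1 + 7/h (N(h) = 7/h + 5/5 = 7/h + 5*(1/5) = 7/h + 1 = 1 + 7/h)
-107 + N(9)*(78 - 30) = -107 + ((7 + 9)/9)*(78 - 30) = -107 + ((1/9)*16)*48 = -107 + (16/9)*48 = -107 + 256/3 = -65/3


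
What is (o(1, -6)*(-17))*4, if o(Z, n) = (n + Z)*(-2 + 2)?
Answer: 0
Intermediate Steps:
o(Z, n) = 0 (o(Z, n) = (Z + n)*0 = 0)
(o(1, -6)*(-17))*4 = (0*(-17))*4 = 0*4 = 0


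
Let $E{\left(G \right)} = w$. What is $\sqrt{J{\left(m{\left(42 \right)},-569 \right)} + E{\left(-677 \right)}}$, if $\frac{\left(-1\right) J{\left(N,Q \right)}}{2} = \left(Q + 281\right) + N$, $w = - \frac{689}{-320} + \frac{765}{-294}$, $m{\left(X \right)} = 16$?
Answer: $\frac{\sqrt{42614405}}{280} \approx 23.314$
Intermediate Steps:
$w = - \frac{7039}{15680}$ ($w = \left(-689\right) \left(- \frac{1}{320}\right) + 765 \left(- \frac{1}{294}\right) = \frac{689}{320} - \frac{255}{98} = - \frac{7039}{15680} \approx -0.44892$)
$E{\left(G \right)} = - \frac{7039}{15680}$
$J{\left(N,Q \right)} = -562 - 2 N - 2 Q$ ($J{\left(N,Q \right)} = - 2 \left(\left(Q + 281\right) + N\right) = - 2 \left(\left(281 + Q\right) + N\right) = - 2 \left(281 + N + Q\right) = -562 - 2 N - 2 Q$)
$\sqrt{J{\left(m{\left(42 \right)},-569 \right)} + E{\left(-677 \right)}} = \sqrt{\left(-562 - 32 - -1138\right) - \frac{7039}{15680}} = \sqrt{\left(-562 - 32 + 1138\right) - \frac{7039}{15680}} = \sqrt{544 - \frac{7039}{15680}} = \sqrt{\frac{8522881}{15680}} = \frac{\sqrt{42614405}}{280}$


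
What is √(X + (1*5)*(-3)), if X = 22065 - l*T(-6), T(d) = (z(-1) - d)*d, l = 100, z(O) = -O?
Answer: 25*√42 ≈ 162.02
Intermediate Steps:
T(d) = d*(1 - d) (T(d) = (-1*(-1) - d)*d = (1 - d)*d = d*(1 - d))
X = 26265 (X = 22065 - 100*(-6*(1 - 1*(-6))) = 22065 - 100*(-6*(1 + 6)) = 22065 - 100*(-6*7) = 22065 - 100*(-42) = 22065 - 1*(-4200) = 22065 + 4200 = 26265)
√(X + (1*5)*(-3)) = √(26265 + (1*5)*(-3)) = √(26265 + 5*(-3)) = √(26265 - 15) = √26250 = 25*√42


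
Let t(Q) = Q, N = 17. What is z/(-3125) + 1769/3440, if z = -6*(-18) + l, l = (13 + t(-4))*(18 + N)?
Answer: 814601/2150000 ≈ 0.37888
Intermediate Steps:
l = 315 (l = (13 - 4)*(18 + 17) = 9*35 = 315)
z = 423 (z = -6*(-18) + 315 = 108 + 315 = 423)
z/(-3125) + 1769/3440 = 423/(-3125) + 1769/3440 = 423*(-1/3125) + 1769*(1/3440) = -423/3125 + 1769/3440 = 814601/2150000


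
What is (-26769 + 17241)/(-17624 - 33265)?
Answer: 3176/16963 ≈ 0.18723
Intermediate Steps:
(-26769 + 17241)/(-17624 - 33265) = -9528/(-50889) = -9528*(-1/50889) = 3176/16963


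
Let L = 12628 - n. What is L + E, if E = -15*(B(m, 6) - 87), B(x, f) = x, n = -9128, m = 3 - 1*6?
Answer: 23106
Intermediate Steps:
m = -3 (m = 3 - 6 = -3)
E = 1350 (E = -15*(-3 - 87) = -15*(-90) = 1350)
L = 21756 (L = 12628 - 1*(-9128) = 12628 + 9128 = 21756)
L + E = 21756 + 1350 = 23106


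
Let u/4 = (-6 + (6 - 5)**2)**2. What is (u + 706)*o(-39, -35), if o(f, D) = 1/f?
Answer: -62/3 ≈ -20.667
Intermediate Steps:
u = 100 (u = 4*(-6 + (6 - 5)**2)**2 = 4*(-6 + 1**2)**2 = 4*(-6 + 1)**2 = 4*(-5)**2 = 4*25 = 100)
(u + 706)*o(-39, -35) = (100 + 706)/(-39) = 806*(-1/39) = -62/3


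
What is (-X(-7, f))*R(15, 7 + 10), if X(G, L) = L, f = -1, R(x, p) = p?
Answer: 17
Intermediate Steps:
(-X(-7, f))*R(15, 7 + 10) = (-1*(-1))*(7 + 10) = 1*17 = 17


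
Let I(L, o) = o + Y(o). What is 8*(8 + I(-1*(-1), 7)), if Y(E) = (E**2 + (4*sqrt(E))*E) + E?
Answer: 568 + 224*sqrt(7) ≈ 1160.6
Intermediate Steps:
Y(E) = E + E**2 + 4*E**(3/2) (Y(E) = (E**2 + 4*E**(3/2)) + E = E + E**2 + 4*E**(3/2))
I(L, o) = o**2 + 2*o + 4*o**(3/2) (I(L, o) = o + (o + o**2 + 4*o**(3/2)) = o**2 + 2*o + 4*o**(3/2))
8*(8 + I(-1*(-1), 7)) = 8*(8 + (7**2 + 2*7 + 4*7**(3/2))) = 8*(8 + (49 + 14 + 4*(7*sqrt(7)))) = 8*(8 + (49 + 14 + 28*sqrt(7))) = 8*(8 + (63 + 28*sqrt(7))) = 8*(71 + 28*sqrt(7)) = 568 + 224*sqrt(7)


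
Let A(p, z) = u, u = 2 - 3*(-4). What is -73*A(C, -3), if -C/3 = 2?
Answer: -1022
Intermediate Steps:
u = 14 (u = 2 + 12 = 14)
C = -6 (C = -3*2 = -6)
A(p, z) = 14
-73*A(C, -3) = -73*14 = -1022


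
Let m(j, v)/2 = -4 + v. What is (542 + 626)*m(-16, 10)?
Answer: 14016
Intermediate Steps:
m(j, v) = -8 + 2*v (m(j, v) = 2*(-4 + v) = -8 + 2*v)
(542 + 626)*m(-16, 10) = (542 + 626)*(-8 + 2*10) = 1168*(-8 + 20) = 1168*12 = 14016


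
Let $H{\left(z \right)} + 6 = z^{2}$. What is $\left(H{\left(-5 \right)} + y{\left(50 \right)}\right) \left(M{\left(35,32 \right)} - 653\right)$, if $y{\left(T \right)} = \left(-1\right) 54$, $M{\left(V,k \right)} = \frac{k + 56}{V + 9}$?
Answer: $22785$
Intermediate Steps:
$M{\left(V,k \right)} = \frac{56 + k}{9 + V}$
$H{\left(z \right)} = -6 + z^{2}$
$y{\left(T \right)} = -54$
$\left(H{\left(-5 \right)} + y{\left(50 \right)}\right) \left(M{\left(35,32 \right)} - 653\right) = \left(\left(-6 + \left(-5\right)^{2}\right) - 54\right) \left(\frac{56 + 32}{9 + 35} - 653\right) = \left(\left(-6 + 25\right) - 54\right) \left(\frac{1}{44} \cdot 88 - 653\right) = \left(19 - 54\right) \left(\frac{1}{44} \cdot 88 - 653\right) = - 35 \left(2 - 653\right) = \left(-35\right) \left(-651\right) = 22785$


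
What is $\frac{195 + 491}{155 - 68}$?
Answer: $\frac{686}{87} \approx 7.8851$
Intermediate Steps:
$\frac{195 + 491}{155 - 68} = \frac{686}{87}$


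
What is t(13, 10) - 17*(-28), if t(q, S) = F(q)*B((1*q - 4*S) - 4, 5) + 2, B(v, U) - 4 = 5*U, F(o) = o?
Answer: 855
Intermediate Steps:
B(v, U) = 4 + 5*U
t(q, S) = 2 + 29*q (t(q, S) = q*(4 + 5*5) + 2 = q*(4 + 25) + 2 = q*29 + 2 = 29*q + 2 = 2 + 29*q)
t(13, 10) - 17*(-28) = (2 + 29*13) - 17*(-28) = (2 + 377) + 476 = 379 + 476 = 855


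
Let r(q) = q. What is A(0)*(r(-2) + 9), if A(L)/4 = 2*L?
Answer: 0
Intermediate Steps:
A(L) = 8*L (A(L) = 4*(2*L) = 8*L)
A(0)*(r(-2) + 9) = (8*0)*(-2 + 9) = 0*7 = 0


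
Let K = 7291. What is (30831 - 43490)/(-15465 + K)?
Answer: 12659/8174 ≈ 1.5487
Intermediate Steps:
(30831 - 43490)/(-15465 + K) = (30831 - 43490)/(-15465 + 7291) = -12659/(-8174) = -12659*(-1/8174) = 12659/8174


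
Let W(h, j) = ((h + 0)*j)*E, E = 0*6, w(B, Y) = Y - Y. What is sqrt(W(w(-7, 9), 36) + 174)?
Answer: sqrt(174) ≈ 13.191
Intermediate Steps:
w(B, Y) = 0
E = 0
W(h, j) = 0 (W(h, j) = ((h + 0)*j)*0 = (h*j)*0 = 0)
sqrt(W(w(-7, 9), 36) + 174) = sqrt(0 + 174) = sqrt(174)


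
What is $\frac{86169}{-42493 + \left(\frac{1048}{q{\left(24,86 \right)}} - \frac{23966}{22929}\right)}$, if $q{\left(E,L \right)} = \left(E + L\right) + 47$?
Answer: $- \frac{310195733157}{152948286599} \approx -2.0281$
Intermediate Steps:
$q{\left(E,L \right)} = 47 + E + L$
$\frac{86169}{-42493 + \left(\frac{1048}{q{\left(24,86 \right)}} - \frac{23966}{22929}\right)} = \frac{86169}{-42493 + \left(\frac{1048}{47 + 24 + 86} - \frac{23966}{22929}\right)} = \frac{86169}{-42493 + \left(\frac{1048}{157} - \frac{23966}{22929}\right)} = \frac{86169}{-42493 + \frac{20266930}{3599853}} = \frac{86169}{- \frac{152948286599}{3599853}} = 86169 \left(- \frac{3599853}{152948286599}\right) = - \frac{310195733157}{152948286599}$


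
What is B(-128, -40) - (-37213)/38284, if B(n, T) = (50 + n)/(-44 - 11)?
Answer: 296051/123860 ≈ 2.3902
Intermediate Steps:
B(n, T) = -10/11 - n/55 (B(n, T) = (50 + n)/(-55) = (50 + n)*(-1/55) = -10/11 - n/55)
B(-128, -40) - (-37213)/38284 = (-10/11 - 1/55*(-128)) - (-37213)/38284 = (-10/11 + 128/55) - (-37213)/38284 = 78/55 - 1*(-2189/2252) = 78/55 + 2189/2252 = 296051/123860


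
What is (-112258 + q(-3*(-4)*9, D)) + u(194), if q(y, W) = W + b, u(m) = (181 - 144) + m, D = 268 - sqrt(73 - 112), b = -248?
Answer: -112007 - I*sqrt(39) ≈ -1.1201e+5 - 6.245*I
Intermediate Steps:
D = 268 - I*sqrt(39) (D = 268 - sqrt(-39) = 268 - I*sqrt(39) ≈ 268.0 - 6.245*I)
u(m) = 37 + m
q(y, W) = -248 + W (q(y, W) = W - 248 = -248 + W)
(-112258 + q(-3*(-4)*9, D)) + u(194) = (-112258 + (-248 + (268 - I*sqrt(39)))) + (37 + 194) = (-112258 + (20 - I*sqrt(39))) + 231 = (-112238 - I*sqrt(39)) + 231 = -112007 - I*sqrt(39)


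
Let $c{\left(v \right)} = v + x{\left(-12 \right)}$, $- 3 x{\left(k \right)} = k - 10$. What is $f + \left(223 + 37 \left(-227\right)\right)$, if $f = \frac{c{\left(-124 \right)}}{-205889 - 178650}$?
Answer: $- \frac{9431972242}{1153617} \approx -8176.0$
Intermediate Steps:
$x{\left(k \right)} = \frac{10}{3} - \frac{k}{3}$ ($x{\left(k \right)} = - \frac{k - 10}{3} = - \frac{-10 + k}{3} = \frac{10}{3} - \frac{k}{3}$)
$c{\left(v \right)} = \frac{22}{3} + v$ ($c{\left(v \right)} = v + \left(\frac{10}{3} - -4\right) = v + \left(\frac{10}{3} + 4\right) = v + \frac{22}{3} = \frac{22}{3} + v$)
$f = \frac{350}{1153617}$ ($f = \frac{\frac{22}{3} - 124}{-205889 - 178650} = - \frac{350}{3 \left(-384539\right)} = \left(- \frac{350}{3}\right) \left(- \frac{1}{384539}\right) = \frac{350}{1153617} \approx 0.00030339$)
$f + \left(223 + 37 \left(-227\right)\right) = \frac{350}{1153617} + \left(223 + 37 \left(-227\right)\right) = \frac{350}{1153617} + \left(223 - 8399\right) = \frac{350}{1153617} - 8176 = - \frac{9431972242}{1153617}$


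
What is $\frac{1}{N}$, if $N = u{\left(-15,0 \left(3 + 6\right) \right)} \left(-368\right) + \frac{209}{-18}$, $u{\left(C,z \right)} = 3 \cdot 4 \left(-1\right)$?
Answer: $\frac{18}{79279} \approx 0.00022705$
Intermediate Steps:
$u{\left(C,z \right)} = -12$ ($u{\left(C,z \right)} = 12 \left(-1\right) = -12$)
$N = \frac{79279}{18}$ ($N = \left(-12\right) \left(-368\right) + \frac{209}{-18} = 4416 + 209 \left(- \frac{1}{18}\right) = 4416 - \frac{209}{18} = \frac{79279}{18} \approx 4404.4$)
$\frac{1}{N} = \frac{1}{\frac{79279}{18}} = \frac{18}{79279}$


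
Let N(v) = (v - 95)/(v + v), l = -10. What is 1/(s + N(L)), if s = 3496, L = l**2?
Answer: 40/139841 ≈ 0.00028604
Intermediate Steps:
L = 100 (L = (-10)**2 = 100)
N(v) = (-95 + v)/(2*v) (N(v) = (-95 + v)/((2*v)) = (-95 + v)*(1/(2*v)) = (-95 + v)/(2*v))
1/(s + N(L)) = 1/(3496 + (1/2)*(-95 + 100)/100) = 1/(3496 + (1/2)*(1/100)*5) = 1/(3496 + 1/40) = 1/(139841/40) = 40/139841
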